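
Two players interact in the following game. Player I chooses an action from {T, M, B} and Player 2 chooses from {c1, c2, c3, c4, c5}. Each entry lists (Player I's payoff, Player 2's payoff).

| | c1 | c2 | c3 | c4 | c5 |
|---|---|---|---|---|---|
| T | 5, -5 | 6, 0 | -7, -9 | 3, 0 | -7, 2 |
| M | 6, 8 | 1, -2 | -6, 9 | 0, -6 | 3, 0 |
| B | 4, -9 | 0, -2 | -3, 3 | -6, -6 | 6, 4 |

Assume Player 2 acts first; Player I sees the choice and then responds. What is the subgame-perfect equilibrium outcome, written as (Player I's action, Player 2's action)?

(M, c1)

Player I best-responds to each possible Player 2 move:
- c1: Player I compares 5, 6, 4 and picks M; Player 2 would get 8.
- c2: Player I compares 6, 1, 0 and picks T; Player 2 would get 0.
- c3: Player I compares -7, -6, -3 and picks B; Player 2 would get 3.
- c4: Player I compares 3, 0, -6 and picks T; Player 2 would get 0.
- c5: Player I compares -7, 3, 6 and picks B; Player 2 would get 4.
Player 2's induced payoffs are 8, 0, 3, 0, 4, so Player 2 commits to c1. Subgame-perfect outcome: (M, c1) with payoffs (6, 8).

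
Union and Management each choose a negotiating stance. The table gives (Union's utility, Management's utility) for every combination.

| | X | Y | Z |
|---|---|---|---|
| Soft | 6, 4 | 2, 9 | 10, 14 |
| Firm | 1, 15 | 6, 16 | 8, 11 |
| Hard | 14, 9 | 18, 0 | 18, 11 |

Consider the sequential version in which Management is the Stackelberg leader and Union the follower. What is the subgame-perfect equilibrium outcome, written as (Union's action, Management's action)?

Backward induction with Management moving first.
- X → Union plays Hard (best of 6, 1, 14); Management gets 9.
- Y → Union plays Hard (best of 2, 6, 18); Management gets 0.
- Z → Union plays Hard (best of 10, 8, 18); Management gets 11.
Maximizing over 9, 0, 11, Management chooses Z. Subgame-perfect outcome: (Hard, Z) with payoffs (18, 11).

(Hard, Z)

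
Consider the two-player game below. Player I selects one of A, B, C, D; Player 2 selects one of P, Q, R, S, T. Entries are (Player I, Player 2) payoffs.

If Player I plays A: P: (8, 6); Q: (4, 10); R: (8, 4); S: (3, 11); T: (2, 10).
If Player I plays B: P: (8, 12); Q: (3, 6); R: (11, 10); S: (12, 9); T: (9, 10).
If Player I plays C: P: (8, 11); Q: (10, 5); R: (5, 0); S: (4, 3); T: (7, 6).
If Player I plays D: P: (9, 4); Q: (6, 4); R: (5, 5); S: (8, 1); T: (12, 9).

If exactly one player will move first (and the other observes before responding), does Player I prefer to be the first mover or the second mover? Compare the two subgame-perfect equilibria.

first

If Player I leads: Player 2's best replies are A→S, B→P, C→P, D→T; Player I's induced payoffs 3, 8, 8, 12; outcome (D, T), payoffs (12, 9).
If Player 2 leads: Player I's best replies are P→D, Q→C, R→B, S→B, T→D; Player 2's induced payoffs 4, 5, 10, 9, 9; outcome (B, R), payoffs (11, 10).
Player I gets 12 moving first and 11 moving second, so Player I prefers to move first.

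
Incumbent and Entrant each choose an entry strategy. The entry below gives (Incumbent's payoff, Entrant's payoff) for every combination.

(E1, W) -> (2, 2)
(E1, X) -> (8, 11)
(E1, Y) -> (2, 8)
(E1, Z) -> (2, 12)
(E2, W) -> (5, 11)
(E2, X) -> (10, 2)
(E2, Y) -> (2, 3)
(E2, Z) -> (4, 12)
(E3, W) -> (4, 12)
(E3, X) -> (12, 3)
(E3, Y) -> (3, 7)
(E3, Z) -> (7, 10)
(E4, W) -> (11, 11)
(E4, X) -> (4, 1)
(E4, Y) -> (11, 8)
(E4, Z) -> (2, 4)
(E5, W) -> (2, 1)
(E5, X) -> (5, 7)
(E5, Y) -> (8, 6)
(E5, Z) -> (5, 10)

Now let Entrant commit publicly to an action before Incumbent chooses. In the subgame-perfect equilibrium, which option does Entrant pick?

W

Solve by backward induction (Entrant leads).
- W → Incumbent plays E4 (best of 2, 5, 4, 11, 2); Entrant gets 11.
- X → Incumbent plays E3 (best of 8, 10, 12, 4, 5); Entrant gets 3.
- Y → Incumbent plays E4 (best of 2, 2, 3, 11, 8); Entrant gets 8.
- Z → Incumbent plays E3 (best of 2, 4, 7, 2, 5); Entrant gets 10.
Entrant's induced payoffs are 11, 3, 8, 10, so Entrant commits to W. Subgame-perfect outcome: (E4, W) with payoffs (11, 11).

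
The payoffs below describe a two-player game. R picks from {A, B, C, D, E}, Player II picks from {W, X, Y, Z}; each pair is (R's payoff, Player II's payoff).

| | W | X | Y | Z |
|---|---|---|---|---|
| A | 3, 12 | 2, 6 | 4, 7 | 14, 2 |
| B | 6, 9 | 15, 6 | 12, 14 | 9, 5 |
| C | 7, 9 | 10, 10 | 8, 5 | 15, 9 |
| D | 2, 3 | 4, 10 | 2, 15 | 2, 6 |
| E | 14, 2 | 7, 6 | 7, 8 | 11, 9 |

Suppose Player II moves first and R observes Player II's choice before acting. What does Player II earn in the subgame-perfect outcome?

Work backward from R's decision.
- W → R plays E (best of 3, 6, 7, 2, 14); Player II gets 2.
- X → R plays B (best of 2, 15, 10, 4, 7); Player II gets 6.
- Y → R plays B (best of 4, 12, 8, 2, 7); Player II gets 14.
- Z → R plays C (best of 14, 9, 15, 2, 11); Player II gets 9.
Player II's induced payoffs are 2, 6, 14, 9, so Player II commits to Y. Subgame-perfect outcome: (B, Y) with payoffs (12, 14).

14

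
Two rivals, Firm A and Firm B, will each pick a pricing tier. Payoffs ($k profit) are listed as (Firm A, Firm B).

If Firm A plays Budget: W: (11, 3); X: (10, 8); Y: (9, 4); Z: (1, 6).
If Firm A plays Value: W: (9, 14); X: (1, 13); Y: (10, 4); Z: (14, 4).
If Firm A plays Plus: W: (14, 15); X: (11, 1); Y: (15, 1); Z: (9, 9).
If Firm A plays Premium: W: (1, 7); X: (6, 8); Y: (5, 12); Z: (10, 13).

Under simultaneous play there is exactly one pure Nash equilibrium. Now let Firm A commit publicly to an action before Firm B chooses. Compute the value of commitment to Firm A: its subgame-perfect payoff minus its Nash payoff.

Work backward from Firm B's decision.
- Budget: BR = X, leader payoff 10.
- Value: BR = W, leader payoff 9.
- Plus: BR = W, leader payoff 14.
- Premium: BR = Z, leader payoff 10.
Maximizing over 10, 9, 14, 10, Firm A chooses Plus. Subgame-perfect outcome: (Plus, W) with payoffs (14, 15).
Under simultaneous play:
Firm A's best replies: W→Plus; X→Plus; Y→Plus; Z→Value.
Firm B's best replies: Budget→X; Value→W; Plus→W; Premium→Z.
The unique mutual best reply is (Plus, W), giving (14, 15).
Firm A's commitment gain: 14 − 14 = 0.

0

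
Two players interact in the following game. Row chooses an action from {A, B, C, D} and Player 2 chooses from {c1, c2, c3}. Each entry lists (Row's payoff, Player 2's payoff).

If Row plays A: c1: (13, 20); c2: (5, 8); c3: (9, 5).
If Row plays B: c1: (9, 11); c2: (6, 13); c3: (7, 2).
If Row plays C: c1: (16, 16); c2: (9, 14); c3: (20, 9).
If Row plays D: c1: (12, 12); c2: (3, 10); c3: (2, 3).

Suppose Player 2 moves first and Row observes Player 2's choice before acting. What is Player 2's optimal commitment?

c1

Work backward from Row's decision.
- c1: Row compares 13, 9, 16, 12 and picks C; Player 2 would get 16.
- c2: Row compares 5, 6, 9, 3 and picks C; Player 2 would get 14.
- c3: Row compares 9, 7, 20, 2 and picks C; Player 2 would get 9.
Maximizing over 16, 14, 9, Player 2 chooses c1. Subgame-perfect outcome: (C, c1) with payoffs (16, 16).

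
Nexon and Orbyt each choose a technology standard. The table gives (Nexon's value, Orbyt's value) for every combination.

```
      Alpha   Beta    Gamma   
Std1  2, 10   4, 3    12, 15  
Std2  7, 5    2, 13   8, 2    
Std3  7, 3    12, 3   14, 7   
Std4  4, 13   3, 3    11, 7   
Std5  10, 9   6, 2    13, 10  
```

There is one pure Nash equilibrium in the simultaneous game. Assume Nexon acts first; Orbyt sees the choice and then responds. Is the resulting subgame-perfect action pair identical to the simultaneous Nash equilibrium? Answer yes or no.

Orbyt best-responds to each possible Nexon move:
- Std1 → Orbyt plays Gamma (best of 10, 3, 15); Nexon gets 12.
- Std2 → Orbyt plays Beta (best of 5, 13, 2); Nexon gets 2.
- Std3 → Orbyt plays Gamma (best of 3, 3, 7); Nexon gets 14.
- Std4 → Orbyt plays Alpha (best of 13, 3, 7); Nexon gets 4.
- Std5 → Orbyt plays Gamma (best of 9, 2, 10); Nexon gets 13.
Maximizing over 12, 2, 14, 4, 13, Nexon chooses Std3. Subgame-perfect outcome: (Std3, Gamma) with payoffs (14, 7).
For the simultaneous game, intersect best replies.
Nexon's best replies: Alpha→Std5; Beta→Std3; Gamma→Std3.
Orbyt's best replies: Std1→Gamma; Std2→Beta; Std3→Gamma; Std4→Alpha; Std5→Gamma.
Only (Std3, Gamma) has each player best-responding; Nash payoffs (14, 7).
Sequential outcome (Std3, Gamma) coincides with the Nash profile (Std3, Gamma).

yes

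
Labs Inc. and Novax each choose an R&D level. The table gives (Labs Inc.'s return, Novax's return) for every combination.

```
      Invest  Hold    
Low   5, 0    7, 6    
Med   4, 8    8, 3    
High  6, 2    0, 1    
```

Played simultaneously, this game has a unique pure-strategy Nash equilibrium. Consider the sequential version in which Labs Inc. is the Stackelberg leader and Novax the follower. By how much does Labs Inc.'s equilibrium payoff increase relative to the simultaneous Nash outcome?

1

Backward induction with Labs Inc. moving first.
- Low: BR = Hold, leader payoff 7.
- Med: BR = Invest, leader payoff 4.
- High: BR = Invest, leader payoff 6.
Labs Inc.'s induced payoffs are 7, 4, 6, so Labs Inc. commits to Low. Subgame-perfect outcome: (Low, Hold) with payoffs (7, 6).
Under simultaneous play:
Labs Inc.'s best replies: Invest→High; Hold→Med.
Novax's best replies: Low→Hold; Med→Invest; High→Invest.
The unique mutual best reply is (High, Invest), giving (6, 2).
Labs Inc.'s commitment gain: 7 − 6 = 1.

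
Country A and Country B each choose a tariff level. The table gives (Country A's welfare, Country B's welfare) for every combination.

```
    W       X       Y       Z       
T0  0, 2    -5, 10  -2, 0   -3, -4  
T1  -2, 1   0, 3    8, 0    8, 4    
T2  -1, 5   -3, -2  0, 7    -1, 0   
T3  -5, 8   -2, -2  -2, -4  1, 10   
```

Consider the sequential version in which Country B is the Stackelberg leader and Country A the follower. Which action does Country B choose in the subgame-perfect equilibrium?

Work backward from Country A's decision.
- W: Country A compares 0, -2, -1, -5 and picks T0; Country B would get 2.
- X: Country A compares -5, 0, -3, -2 and picks T1; Country B would get 3.
- Y: Country A compares -2, 8, 0, -2 and picks T1; Country B would get 0.
- Z: Country A compares -3, 8, -1, 1 and picks T1; Country B would get 4.
Maximizing over 2, 3, 0, 4, Country B chooses Z. Subgame-perfect outcome: (T1, Z) with payoffs (8, 4).

Z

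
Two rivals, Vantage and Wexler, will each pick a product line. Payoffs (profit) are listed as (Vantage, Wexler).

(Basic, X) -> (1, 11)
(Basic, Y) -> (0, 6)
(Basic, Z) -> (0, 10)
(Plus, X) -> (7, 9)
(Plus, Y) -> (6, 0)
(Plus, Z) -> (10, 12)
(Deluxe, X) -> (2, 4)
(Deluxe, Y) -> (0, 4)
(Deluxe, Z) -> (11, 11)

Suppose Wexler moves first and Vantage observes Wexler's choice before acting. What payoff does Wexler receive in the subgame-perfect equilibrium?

Vantage best-responds to each possible Wexler move:
- X: BR = Plus, leader payoff 9.
- Y: BR = Plus, leader payoff 0.
- Z: BR = Deluxe, leader payoff 11.
Among 9, 0, 11, the best is 11 at Z. Subgame-perfect outcome: (Deluxe, Z) with payoffs (11, 11).

11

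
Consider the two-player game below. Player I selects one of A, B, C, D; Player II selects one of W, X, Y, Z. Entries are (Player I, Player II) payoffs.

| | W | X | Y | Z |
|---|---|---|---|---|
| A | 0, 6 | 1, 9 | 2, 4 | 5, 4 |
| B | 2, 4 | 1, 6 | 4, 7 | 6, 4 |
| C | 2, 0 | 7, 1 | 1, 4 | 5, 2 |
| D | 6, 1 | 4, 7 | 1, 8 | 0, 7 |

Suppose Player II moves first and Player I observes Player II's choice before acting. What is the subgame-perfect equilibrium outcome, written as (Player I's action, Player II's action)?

Player I best-responds to each possible Player II move:
- W: Player I compares 0, 2, 2, 6 and picks D; Player II would get 1.
- X: Player I compares 1, 1, 7, 4 and picks C; Player II would get 1.
- Y: Player I compares 2, 4, 1, 1 and picks B; Player II would get 7.
- Z: Player I compares 5, 6, 5, 0 and picks B; Player II would get 4.
Maximizing over 1, 1, 7, 4, Player II chooses Y. Subgame-perfect outcome: (B, Y) with payoffs (4, 7).

(B, Y)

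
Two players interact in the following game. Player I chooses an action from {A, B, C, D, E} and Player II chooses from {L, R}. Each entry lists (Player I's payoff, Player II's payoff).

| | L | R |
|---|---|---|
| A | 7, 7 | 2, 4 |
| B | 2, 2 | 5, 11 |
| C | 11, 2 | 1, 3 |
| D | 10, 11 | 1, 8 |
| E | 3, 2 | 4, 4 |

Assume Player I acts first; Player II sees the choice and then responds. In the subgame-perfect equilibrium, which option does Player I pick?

Player II best-responds to each possible Player I move:
- A: BR = L, leader payoff 7.
- B: BR = R, leader payoff 5.
- C: BR = R, leader payoff 1.
- D: BR = L, leader payoff 10.
- E: BR = R, leader payoff 4.
Among 7, 5, 1, 10, 4, the best is 10 at D. Subgame-perfect outcome: (D, L) with payoffs (10, 11).

D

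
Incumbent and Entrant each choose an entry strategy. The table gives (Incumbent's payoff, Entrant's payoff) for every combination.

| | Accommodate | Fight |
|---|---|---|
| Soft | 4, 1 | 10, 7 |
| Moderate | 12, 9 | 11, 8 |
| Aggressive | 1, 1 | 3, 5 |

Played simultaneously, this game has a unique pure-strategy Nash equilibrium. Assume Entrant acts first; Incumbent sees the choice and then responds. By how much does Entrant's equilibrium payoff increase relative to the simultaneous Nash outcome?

Incumbent best-responds to each possible Entrant move:
- Accommodate: Incumbent compares 4, 12, 1 and picks Moderate; Entrant would get 9.
- Fight: Incumbent compares 10, 11, 3 and picks Moderate; Entrant would get 8.
Among 9, 8, the best is 9 at Accommodate. Subgame-perfect outcome: (Moderate, Accommodate) with payoffs (12, 9).
For the simultaneous game, intersect best replies.
Incumbent's best replies: Accommodate→Moderate; Fight→Moderate.
Entrant's best replies: Soft→Fight; Moderate→Accommodate; Aggressive→Fight.
The unique mutual best reply is (Moderate, Accommodate), giving (12, 9).
Entrant's commitment gain: 9 − 9 = 0.

0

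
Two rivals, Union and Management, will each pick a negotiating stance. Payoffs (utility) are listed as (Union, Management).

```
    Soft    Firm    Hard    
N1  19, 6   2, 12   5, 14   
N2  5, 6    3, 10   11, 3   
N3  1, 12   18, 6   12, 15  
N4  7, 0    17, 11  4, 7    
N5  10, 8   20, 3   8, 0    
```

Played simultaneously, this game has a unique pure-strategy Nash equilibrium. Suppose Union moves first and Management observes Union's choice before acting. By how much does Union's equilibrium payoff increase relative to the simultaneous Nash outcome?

5

Management best-responds to each possible Union move:
- N1 → Management plays Hard (best of 6, 12, 14); Union gets 5.
- N2 → Management plays Firm (best of 6, 10, 3); Union gets 3.
- N3 → Management plays Hard (best of 12, 6, 15); Union gets 12.
- N4 → Management plays Firm (best of 0, 11, 7); Union gets 17.
- N5 → Management plays Soft (best of 8, 3, 0); Union gets 10.
Maximizing over 5, 3, 12, 17, 10, Union chooses N4. Subgame-perfect outcome: (N4, Firm) with payoffs (17, 11).
Under simultaneous play:
Union's best replies: Soft→N1; Firm→N5; Hard→N3.
Management's best replies: N1→Hard; N2→Firm; N3→Hard; N4→Firm; N5→Soft.
Only (N3, Hard) has each player best-responding; Nash payoffs (12, 15).
Union's commitment gain: 17 − 12 = 5.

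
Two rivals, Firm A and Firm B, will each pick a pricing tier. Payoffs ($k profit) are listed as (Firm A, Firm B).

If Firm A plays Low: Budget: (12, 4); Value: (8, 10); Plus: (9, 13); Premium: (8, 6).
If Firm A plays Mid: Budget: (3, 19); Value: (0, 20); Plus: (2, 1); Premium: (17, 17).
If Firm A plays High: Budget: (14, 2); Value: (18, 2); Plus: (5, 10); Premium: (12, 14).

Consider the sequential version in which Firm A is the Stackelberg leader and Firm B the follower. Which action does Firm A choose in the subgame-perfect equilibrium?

Backward induction with Firm A moving first.
- Low → Firm B plays Plus (best of 4, 10, 13, 6); Firm A gets 9.
- Mid → Firm B plays Value (best of 19, 20, 1, 17); Firm A gets 0.
- High → Firm B plays Premium (best of 2, 2, 10, 14); Firm A gets 12.
Firm A's induced payoffs are 9, 0, 12, so Firm A commits to High. Subgame-perfect outcome: (High, Premium) with payoffs (12, 14).

High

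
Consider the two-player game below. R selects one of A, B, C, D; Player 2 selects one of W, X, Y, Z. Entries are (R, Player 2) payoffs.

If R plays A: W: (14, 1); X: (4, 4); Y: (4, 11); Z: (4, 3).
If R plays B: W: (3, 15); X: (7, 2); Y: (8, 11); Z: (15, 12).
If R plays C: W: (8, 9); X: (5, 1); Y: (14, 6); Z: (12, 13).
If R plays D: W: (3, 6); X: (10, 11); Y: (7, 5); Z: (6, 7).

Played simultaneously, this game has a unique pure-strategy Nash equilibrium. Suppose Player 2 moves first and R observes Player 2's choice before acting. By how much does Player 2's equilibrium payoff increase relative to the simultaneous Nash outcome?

R best-responds to each possible Player 2 move:
- W: R compares 14, 3, 8, 3 and picks A; Player 2 would get 1.
- X: R compares 4, 7, 5, 10 and picks D; Player 2 would get 11.
- Y: R compares 4, 8, 14, 7 and picks C; Player 2 would get 6.
- Z: R compares 4, 15, 12, 6 and picks B; Player 2 would get 12.
Maximizing over 1, 11, 6, 12, Player 2 chooses Z. Subgame-perfect outcome: (B, Z) with payoffs (15, 12).
For the simultaneous game, intersect best replies.
R's best replies: W→A; X→D; Y→C; Z→B.
Player 2's best replies: A→Y; B→W; C→Z; D→X.
The unique mutual best reply is (D, X), giving (10, 11).
Player 2's commitment gain: 12 − 11 = 1.

1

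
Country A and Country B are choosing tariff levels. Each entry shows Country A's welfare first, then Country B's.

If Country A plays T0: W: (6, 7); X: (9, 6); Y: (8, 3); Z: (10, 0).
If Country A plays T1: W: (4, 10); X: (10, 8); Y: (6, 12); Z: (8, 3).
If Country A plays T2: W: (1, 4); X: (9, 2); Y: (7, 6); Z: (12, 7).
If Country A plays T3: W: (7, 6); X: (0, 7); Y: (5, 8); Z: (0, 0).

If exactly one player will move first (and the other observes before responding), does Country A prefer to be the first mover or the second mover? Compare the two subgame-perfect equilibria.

If Country A leads: Country B's best replies are T0→W, T1→Y, T2→Z, T3→Y; Country A's induced payoffs 6, 6, 12, 5; outcome (T2, Z), payoffs (12, 7).
If Country B leads: Country A's best replies are W→T3, X→T1, Y→T0, Z→T2; Country B's induced payoffs 6, 8, 3, 7; outcome (T1, X), payoffs (10, 8).
Country A gets 12 moving first and 10 moving second, so Country A prefers to move first.

first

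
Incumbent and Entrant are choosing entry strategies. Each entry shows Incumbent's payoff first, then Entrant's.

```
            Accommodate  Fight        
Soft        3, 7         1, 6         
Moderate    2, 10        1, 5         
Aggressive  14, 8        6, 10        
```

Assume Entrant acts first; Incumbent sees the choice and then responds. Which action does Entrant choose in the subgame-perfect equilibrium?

Fight

Incumbent best-responds to each possible Entrant move:
- Accommodate: Incumbent compares 3, 2, 14 and picks Aggressive; Entrant would get 8.
- Fight: Incumbent compares 1, 1, 6 and picks Aggressive; Entrant would get 10.
Entrant's induced payoffs are 8, 10, so Entrant commits to Fight. Subgame-perfect outcome: (Aggressive, Fight) with payoffs (6, 10).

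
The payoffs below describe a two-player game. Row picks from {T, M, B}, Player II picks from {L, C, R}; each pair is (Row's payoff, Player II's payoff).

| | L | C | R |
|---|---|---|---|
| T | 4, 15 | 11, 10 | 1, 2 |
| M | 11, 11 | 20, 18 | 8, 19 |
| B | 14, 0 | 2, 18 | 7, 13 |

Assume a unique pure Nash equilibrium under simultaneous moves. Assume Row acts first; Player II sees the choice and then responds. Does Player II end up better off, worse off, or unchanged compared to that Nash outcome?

unchanged

Work backward from Player II's decision.
- T: Player II compares 15, 10, 2 and picks L; Row would get 4.
- M: Player II compares 11, 18, 19 and picks R; Row would get 8.
- B: Player II compares 0, 18, 13 and picks C; Row would get 2.
Maximizing over 4, 8, 2, Row chooses M. Subgame-perfect outcome: (M, R) with payoffs (8, 19).
For the simultaneous game, intersect best replies.
Row's best replies: L→B; C→M; R→M.
Player II's best replies: T→L; M→R; B→C.
The unique mutual best reply is (M, R), giving (8, 19).
Player II earns 19 sequentially versus 19 at the Nash outcome: unchanged.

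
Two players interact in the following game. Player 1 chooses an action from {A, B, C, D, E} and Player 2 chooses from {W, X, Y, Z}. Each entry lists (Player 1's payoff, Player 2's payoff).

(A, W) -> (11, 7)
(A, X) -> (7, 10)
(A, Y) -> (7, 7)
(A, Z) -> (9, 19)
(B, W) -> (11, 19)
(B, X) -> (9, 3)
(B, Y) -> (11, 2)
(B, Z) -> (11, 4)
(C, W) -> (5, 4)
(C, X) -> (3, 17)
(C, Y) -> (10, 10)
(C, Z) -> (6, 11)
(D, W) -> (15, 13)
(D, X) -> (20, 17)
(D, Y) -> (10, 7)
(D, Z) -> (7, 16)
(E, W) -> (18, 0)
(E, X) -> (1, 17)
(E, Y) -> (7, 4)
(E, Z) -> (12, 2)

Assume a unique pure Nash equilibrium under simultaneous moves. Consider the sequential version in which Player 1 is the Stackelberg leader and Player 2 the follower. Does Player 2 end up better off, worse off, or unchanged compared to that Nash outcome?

Solve by backward induction (Player 1 leads).
- A: Player 2 compares 7, 10, 7, 19 and picks Z; Player 1 would get 9.
- B: Player 2 compares 19, 3, 2, 4 and picks W; Player 1 would get 11.
- C: Player 2 compares 4, 17, 10, 11 and picks X; Player 1 would get 3.
- D: Player 2 compares 13, 17, 7, 16 and picks X; Player 1 would get 20.
- E: Player 2 compares 0, 17, 4, 2 and picks X; Player 1 would get 1.
Among 9, 11, 3, 20, 1, the best is 20 at D. Subgame-perfect outcome: (D, X) with payoffs (20, 17).
For the simultaneous game, intersect best replies.
Player 1's best replies: W→E; X→D; Y→B; Z→E.
Player 2's best replies: A→Z; B→W; C→X; D→X; E→X.
The unique mutual best reply is (D, X), giving (20, 17).
Player 2 earns 17 sequentially versus 17 at the Nash outcome: unchanged.

unchanged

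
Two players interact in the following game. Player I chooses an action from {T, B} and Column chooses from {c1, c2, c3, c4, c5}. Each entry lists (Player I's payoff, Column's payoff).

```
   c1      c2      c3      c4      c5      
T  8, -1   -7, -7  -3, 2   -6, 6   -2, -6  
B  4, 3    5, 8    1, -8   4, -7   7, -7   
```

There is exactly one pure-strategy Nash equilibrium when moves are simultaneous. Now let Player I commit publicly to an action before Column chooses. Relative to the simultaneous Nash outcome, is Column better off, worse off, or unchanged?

unchanged

Backward induction with Player I moving first.
- T: Column compares -1, -7, 2, 6, -6 and picks c4; Player I would get -6.
- B: Column compares 3, 8, -8, -7, -7 and picks c2; Player I would get 5.
Maximizing over -6, 5, Player I chooses B. Subgame-perfect outcome: (B, c2) with payoffs (5, 8).
Now find the simultaneous Nash equilibrium.
Player I's best replies: c1→T; c2→B; c3→B; c4→B; c5→B.
Column's best replies: T→c4; B→c2.
Only (B, c2) has each player best-responding; Nash payoffs (5, 8).
Column earns 8 sequentially versus 8 at the Nash outcome: unchanged.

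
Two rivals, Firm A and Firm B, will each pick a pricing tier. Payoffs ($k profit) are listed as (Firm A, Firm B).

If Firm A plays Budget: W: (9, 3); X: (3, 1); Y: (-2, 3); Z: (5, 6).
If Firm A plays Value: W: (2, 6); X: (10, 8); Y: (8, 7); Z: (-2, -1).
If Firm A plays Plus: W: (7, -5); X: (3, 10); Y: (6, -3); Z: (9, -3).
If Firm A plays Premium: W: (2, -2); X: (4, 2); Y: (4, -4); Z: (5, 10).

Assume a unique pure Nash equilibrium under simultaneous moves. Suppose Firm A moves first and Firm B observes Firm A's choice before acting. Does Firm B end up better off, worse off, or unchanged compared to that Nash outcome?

unchanged

Work backward from Firm B's decision.
- Budget: Firm B compares 3, 1, 3, 6 and picks Z; Firm A would get 5.
- Value: Firm B compares 6, 8, 7, -1 and picks X; Firm A would get 10.
- Plus: Firm B compares -5, 10, -3, -3 and picks X; Firm A would get 3.
- Premium: Firm B compares -2, 2, -4, 10 and picks Z; Firm A would get 5.
Firm A's induced payoffs are 5, 10, 3, 5, so Firm A commits to Value. Subgame-perfect outcome: (Value, X) with payoffs (10, 8).
Under simultaneous play:
Firm A's best replies: W→Budget; X→Value; Y→Value; Z→Plus.
Firm B's best replies: Budget→Z; Value→X; Plus→X; Premium→Z.
Only (Value, X) has each player best-responding; Nash payoffs (10, 8).
Firm B earns 8 sequentially versus 8 at the Nash outcome: unchanged.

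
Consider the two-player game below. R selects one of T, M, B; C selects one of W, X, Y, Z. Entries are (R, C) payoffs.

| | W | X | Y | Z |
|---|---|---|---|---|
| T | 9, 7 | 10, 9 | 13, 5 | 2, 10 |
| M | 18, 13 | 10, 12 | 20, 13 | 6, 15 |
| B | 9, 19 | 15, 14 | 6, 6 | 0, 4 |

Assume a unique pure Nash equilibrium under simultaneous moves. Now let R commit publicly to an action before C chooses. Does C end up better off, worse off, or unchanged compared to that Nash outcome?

better off

Work backward from C's decision.
- T: BR = Z, leader payoff 2.
- M: BR = Z, leader payoff 6.
- B: BR = W, leader payoff 9.
Maximizing over 2, 6, 9, R chooses B. Subgame-perfect outcome: (B, W) with payoffs (9, 19).
For the simultaneous game, intersect best replies.
R's best replies: W→M; X→B; Y→M; Z→M.
C's best replies: T→Z; M→Z; B→W.
Only (M, Z) has each player best-responding; Nash payoffs (6, 15).
C earns 19 sequentially versus 15 at the Nash outcome: better off.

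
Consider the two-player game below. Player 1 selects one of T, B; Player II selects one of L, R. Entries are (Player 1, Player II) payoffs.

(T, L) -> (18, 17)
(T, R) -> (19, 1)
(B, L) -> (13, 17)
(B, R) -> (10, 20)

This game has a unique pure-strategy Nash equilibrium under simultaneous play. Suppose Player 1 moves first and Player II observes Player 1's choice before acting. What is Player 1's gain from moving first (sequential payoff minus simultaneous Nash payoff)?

Solve by backward induction (Player 1 leads).
- T: Player II compares 17, 1 and picks L; Player 1 would get 18.
- B: Player II compares 17, 20 and picks R; Player 1 would get 10.
Maximizing over 18, 10, Player 1 chooses T. Subgame-perfect outcome: (T, L) with payoffs (18, 17).
Now find the simultaneous Nash equilibrium.
Player 1's best replies: L→T; R→T.
Player II's best replies: T→L; B→R.
The unique mutual best reply is (T, L), giving (18, 17).
Player 1's commitment gain: 18 − 18 = 0.

0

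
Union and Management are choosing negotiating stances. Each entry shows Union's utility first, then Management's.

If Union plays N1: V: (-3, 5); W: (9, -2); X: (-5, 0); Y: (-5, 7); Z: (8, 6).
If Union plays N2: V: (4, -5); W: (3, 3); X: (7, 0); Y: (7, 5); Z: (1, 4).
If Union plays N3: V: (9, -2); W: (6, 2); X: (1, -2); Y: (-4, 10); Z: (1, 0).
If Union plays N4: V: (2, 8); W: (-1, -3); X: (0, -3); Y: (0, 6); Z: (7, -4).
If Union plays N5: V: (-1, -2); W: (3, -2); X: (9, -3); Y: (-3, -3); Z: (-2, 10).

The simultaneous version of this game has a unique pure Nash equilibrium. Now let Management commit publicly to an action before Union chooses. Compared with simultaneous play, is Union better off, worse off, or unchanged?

Backward induction with Management moving first.
- V → Union plays N3 (best of -3, 4, 9, 2, -1); Management gets -2.
- W → Union plays N1 (best of 9, 3, 6, -1, 3); Management gets -2.
- X → Union plays N5 (best of -5, 7, 1, 0, 9); Management gets -3.
- Y → Union plays N2 (best of -5, 7, -4, 0, -3); Management gets 5.
- Z → Union plays N1 (best of 8, 1, 1, 7, -2); Management gets 6.
Among -2, -2, -3, 5, 6, the best is 6 at Z. Subgame-perfect outcome: (N1, Z) with payoffs (8, 6).
Now find the simultaneous Nash equilibrium.
Union's best replies: V→N3; W→N1; X→N5; Y→N2; Z→N1.
Management's best replies: N1→Y; N2→Y; N3→Y; N4→V; N5→Z.
The unique mutual best reply is (N2, Y), giving (7, 5).
Union earns 8 sequentially versus 7 at the Nash outcome: better off.

better off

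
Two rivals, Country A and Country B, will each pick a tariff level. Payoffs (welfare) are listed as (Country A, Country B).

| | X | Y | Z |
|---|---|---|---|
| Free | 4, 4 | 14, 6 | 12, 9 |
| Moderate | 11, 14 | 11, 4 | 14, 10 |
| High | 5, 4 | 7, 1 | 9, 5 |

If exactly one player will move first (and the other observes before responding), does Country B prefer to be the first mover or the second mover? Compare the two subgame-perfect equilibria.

first

If Country A leads: Country B's best replies are Free→Z, Moderate→X, High→Z; Country A's induced payoffs 12, 11, 9; outcome (Free, Z), payoffs (12, 9).
If Country B leads: Country A's best replies are X→Moderate, Y→Free, Z→Moderate; Country B's induced payoffs 14, 6, 10; outcome (Moderate, X), payoffs (11, 14).
Country B gets 14 moving first and 9 moving second, so Country B prefers to move first.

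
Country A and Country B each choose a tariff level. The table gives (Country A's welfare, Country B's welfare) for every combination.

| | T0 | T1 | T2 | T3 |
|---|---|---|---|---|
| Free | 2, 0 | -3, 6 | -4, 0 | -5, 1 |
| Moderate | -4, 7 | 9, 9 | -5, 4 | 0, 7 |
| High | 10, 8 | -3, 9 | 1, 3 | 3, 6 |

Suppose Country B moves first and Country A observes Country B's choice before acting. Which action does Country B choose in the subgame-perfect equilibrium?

T1

Backward induction with Country B moving first.
- T0 → Country A plays High (best of 2, -4, 10); Country B gets 8.
- T1 → Country A plays Moderate (best of -3, 9, -3); Country B gets 9.
- T2 → Country A plays High (best of -4, -5, 1); Country B gets 3.
- T3 → Country A plays High (best of -5, 0, 3); Country B gets 6.
Country B's induced payoffs are 8, 9, 3, 6, so Country B commits to T1. Subgame-perfect outcome: (Moderate, T1) with payoffs (9, 9).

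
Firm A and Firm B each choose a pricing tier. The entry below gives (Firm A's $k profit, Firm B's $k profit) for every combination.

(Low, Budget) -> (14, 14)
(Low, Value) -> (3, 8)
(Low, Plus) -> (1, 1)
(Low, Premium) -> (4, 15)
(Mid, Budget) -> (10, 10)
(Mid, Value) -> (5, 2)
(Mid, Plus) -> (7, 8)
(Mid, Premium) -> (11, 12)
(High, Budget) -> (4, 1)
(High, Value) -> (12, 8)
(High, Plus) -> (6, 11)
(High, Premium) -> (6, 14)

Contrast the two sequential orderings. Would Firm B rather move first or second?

If Firm A leads: Firm B's best replies are Low→Premium, Mid→Premium, High→Premium; Firm A's induced payoffs 4, 11, 6; outcome (Mid, Premium), payoffs (11, 12).
If Firm B leads: Firm A's best replies are Budget→Low, Value→High, Plus→Mid, Premium→Mid; Firm B's induced payoffs 14, 8, 8, 12; outcome (Low, Budget), payoffs (14, 14).
Firm B gets 14 moving first and 12 moving second, so Firm B prefers to move first.

first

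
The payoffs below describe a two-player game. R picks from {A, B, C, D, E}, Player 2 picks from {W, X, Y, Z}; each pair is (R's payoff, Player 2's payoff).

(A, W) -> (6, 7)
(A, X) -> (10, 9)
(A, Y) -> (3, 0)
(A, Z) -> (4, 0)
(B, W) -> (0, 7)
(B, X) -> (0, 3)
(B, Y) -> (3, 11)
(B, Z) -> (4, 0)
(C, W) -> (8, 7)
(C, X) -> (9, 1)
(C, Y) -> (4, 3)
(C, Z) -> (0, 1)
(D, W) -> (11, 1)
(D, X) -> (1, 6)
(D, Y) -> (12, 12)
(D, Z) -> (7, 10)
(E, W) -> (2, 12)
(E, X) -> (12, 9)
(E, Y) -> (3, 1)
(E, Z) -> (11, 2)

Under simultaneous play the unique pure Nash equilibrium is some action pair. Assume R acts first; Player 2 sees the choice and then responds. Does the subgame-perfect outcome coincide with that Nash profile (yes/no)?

Backward induction with R moving first.
- A: BR = X, leader payoff 10.
- B: BR = Y, leader payoff 3.
- C: BR = W, leader payoff 8.
- D: BR = Y, leader payoff 12.
- E: BR = W, leader payoff 2.
Among 10, 3, 8, 12, 2, the best is 12 at D. Subgame-perfect outcome: (D, Y) with payoffs (12, 12).
For the simultaneous game, intersect best replies.
R's best replies: W→D; X→E; Y→D; Z→E.
Player 2's best replies: A→X; B→Y; C→W; D→Y; E→W.
The unique mutual best reply is (D, Y), giving (12, 12).
Sequential outcome (D, Y) coincides with the Nash profile (D, Y).

yes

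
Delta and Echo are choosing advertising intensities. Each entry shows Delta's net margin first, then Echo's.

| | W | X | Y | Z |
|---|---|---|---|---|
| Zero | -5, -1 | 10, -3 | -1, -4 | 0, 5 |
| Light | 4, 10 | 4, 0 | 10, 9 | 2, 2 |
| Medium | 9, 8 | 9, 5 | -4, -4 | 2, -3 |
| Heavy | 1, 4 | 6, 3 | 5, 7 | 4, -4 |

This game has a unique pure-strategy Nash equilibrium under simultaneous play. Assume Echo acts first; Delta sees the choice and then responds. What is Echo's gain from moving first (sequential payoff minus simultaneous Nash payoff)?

Backward induction with Echo moving first.
- W: Delta compares -5, 4, 9, 1 and picks Medium; Echo would get 8.
- X: Delta compares 10, 4, 9, 6 and picks Zero; Echo would get -3.
- Y: Delta compares -1, 10, -4, 5 and picks Light; Echo would get 9.
- Z: Delta compares 0, 2, 2, 4 and picks Heavy; Echo would get -4.
Among 8, -3, 9, -4, the best is 9 at Y. Subgame-perfect outcome: (Light, Y) with payoffs (10, 9).
Under simultaneous play:
Delta's best replies: W→Medium; X→Zero; Y→Light; Z→Heavy.
Echo's best replies: Zero→Z; Light→W; Medium→W; Heavy→Y.
Only (Medium, W) has each player best-responding; Nash payoffs (9, 8).
Echo's commitment gain: 9 − 8 = 1.

1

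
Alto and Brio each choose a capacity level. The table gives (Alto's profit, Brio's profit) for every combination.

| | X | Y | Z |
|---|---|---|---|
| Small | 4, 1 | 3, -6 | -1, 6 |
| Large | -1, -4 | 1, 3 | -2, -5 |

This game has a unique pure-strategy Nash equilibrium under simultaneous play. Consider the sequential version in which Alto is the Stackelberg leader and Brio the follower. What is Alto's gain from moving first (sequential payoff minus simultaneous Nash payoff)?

Backward induction with Alto moving first.
- Small: Brio compares 1, -6, 6 and picks Z; Alto would get -1.
- Large: Brio compares -4, 3, -5 and picks Y; Alto would get 1.
Maximizing over -1, 1, Alto chooses Large. Subgame-perfect outcome: (Large, Y) with payoffs (1, 3).
Under simultaneous play:
Alto's best replies: X→Small; Y→Small; Z→Small.
Brio's best replies: Small→Z; Large→Y.
The unique mutual best reply is (Small, Z), giving (-1, 6).
Alto's commitment gain: 1 − -1 = 2.

2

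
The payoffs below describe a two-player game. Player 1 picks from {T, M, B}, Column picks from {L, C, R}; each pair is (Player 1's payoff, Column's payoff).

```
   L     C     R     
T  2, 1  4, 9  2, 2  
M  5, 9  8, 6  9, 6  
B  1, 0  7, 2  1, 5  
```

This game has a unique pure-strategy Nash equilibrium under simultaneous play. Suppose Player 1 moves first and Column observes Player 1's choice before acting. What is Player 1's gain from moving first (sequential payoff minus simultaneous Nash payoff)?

0

Work backward from Column's decision.
- T: Column compares 1, 9, 2 and picks C; Player 1 would get 4.
- M: Column compares 9, 6, 6 and picks L; Player 1 would get 5.
- B: Column compares 0, 2, 5 and picks R; Player 1 would get 1.
Among 4, 5, 1, the best is 5 at M. Subgame-perfect outcome: (M, L) with payoffs (5, 9).
For the simultaneous game, intersect best replies.
Player 1's best replies: L→M; C→M; R→M.
Column's best replies: T→C; M→L; B→R.
The unique mutual best reply is (M, L), giving (5, 9).
Player 1's commitment gain: 5 − 5 = 0.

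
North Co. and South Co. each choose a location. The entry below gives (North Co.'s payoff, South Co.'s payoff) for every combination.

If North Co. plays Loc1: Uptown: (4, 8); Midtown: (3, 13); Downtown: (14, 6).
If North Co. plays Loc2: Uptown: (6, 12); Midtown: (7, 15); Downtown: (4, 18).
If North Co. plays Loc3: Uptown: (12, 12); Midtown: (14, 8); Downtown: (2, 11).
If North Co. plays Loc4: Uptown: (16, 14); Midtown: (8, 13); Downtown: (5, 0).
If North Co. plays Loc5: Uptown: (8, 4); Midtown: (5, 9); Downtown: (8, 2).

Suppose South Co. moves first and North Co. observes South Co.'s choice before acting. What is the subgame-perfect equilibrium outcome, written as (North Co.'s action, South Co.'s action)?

North Co. best-responds to each possible South Co. move:
- Uptown: BR = Loc4, leader payoff 14.
- Midtown: BR = Loc3, leader payoff 8.
- Downtown: BR = Loc1, leader payoff 6.
Among 14, 8, 6, the best is 14 at Uptown. Subgame-perfect outcome: (Loc4, Uptown) with payoffs (16, 14).

(Loc4, Uptown)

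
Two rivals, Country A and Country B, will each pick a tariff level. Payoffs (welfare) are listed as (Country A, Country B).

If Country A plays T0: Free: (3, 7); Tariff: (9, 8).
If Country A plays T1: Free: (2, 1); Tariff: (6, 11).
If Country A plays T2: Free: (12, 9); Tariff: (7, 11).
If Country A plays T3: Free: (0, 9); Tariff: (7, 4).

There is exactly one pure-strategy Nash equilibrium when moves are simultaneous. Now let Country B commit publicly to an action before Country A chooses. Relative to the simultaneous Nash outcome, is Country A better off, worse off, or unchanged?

better off

Work backward from Country A's decision.
- Free: Country A compares 3, 2, 12, 0 and picks T2; Country B would get 9.
- Tariff: Country A compares 9, 6, 7, 7 and picks T0; Country B would get 8.
Country B's induced payoffs are 9, 8, so Country B commits to Free. Subgame-perfect outcome: (T2, Free) with payoffs (12, 9).
Now find the simultaneous Nash equilibrium.
Country A's best replies: Free→T2; Tariff→T0.
Country B's best replies: T0→Tariff; T1→Tariff; T2→Tariff; T3→Free.
Only (T0, Tariff) has each player best-responding; Nash payoffs (9, 8).
Country A earns 12 sequentially versus 9 at the Nash outcome: better off.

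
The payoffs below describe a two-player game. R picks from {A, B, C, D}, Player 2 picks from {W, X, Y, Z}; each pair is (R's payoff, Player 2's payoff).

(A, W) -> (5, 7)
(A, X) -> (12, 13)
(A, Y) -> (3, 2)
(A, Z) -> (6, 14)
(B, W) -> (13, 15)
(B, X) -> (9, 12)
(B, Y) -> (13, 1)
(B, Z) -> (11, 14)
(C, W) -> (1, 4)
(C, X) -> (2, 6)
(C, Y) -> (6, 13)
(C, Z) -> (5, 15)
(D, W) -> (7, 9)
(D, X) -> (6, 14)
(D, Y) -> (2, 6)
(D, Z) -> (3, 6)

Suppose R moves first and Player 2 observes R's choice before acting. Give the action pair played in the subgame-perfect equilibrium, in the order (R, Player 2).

Player 2 best-responds to each possible R move:
- A: BR = Z, leader payoff 6.
- B: BR = W, leader payoff 13.
- C: BR = Z, leader payoff 5.
- D: BR = X, leader payoff 6.
R's induced payoffs are 6, 13, 5, 6, so R commits to B. Subgame-perfect outcome: (B, W) with payoffs (13, 15).

(B, W)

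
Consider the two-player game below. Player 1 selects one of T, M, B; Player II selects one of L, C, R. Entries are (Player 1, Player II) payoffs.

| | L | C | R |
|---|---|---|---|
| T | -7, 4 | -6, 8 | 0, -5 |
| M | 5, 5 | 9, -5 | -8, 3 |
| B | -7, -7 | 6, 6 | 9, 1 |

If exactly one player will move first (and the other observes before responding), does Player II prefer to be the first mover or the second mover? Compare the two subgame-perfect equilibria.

second

If Player 1 leads: Player II's best replies are T→C, M→L, B→C; Player 1's induced payoffs -6, 5, 6; outcome (B, C), payoffs (6, 6).
If Player II leads: Player 1's best replies are L→M, C→M, R→B; Player II's induced payoffs 5, -5, 1; outcome (M, L), payoffs (5, 5).
Player II gets 5 moving first and 6 moving second, so Player II prefers to move second.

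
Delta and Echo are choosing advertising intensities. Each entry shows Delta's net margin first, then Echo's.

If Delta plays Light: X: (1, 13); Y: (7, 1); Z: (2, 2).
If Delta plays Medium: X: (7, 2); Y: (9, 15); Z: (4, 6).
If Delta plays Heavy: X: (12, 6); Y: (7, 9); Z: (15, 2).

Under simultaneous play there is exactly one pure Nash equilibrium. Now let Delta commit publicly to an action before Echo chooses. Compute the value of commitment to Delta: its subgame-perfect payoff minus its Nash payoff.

Solve by backward induction (Delta leads).
- Light: Echo compares 13, 1, 2 and picks X; Delta would get 1.
- Medium: Echo compares 2, 15, 6 and picks Y; Delta would get 9.
- Heavy: Echo compares 6, 9, 2 and picks Y; Delta would get 7.
Maximizing over 1, 9, 7, Delta chooses Medium. Subgame-perfect outcome: (Medium, Y) with payoffs (9, 15).
Under simultaneous play:
Delta's best replies: X→Heavy; Y→Medium; Z→Heavy.
Echo's best replies: Light→X; Medium→Y; Heavy→Y.
Only (Medium, Y) has each player best-responding; Nash payoffs (9, 15).
Delta's commitment gain: 9 − 9 = 0.

0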